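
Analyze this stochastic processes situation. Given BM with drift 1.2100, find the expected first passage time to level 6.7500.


Expected first passage time = a/mu
= 6.7500/1.2100
= 5.5785

5.5785


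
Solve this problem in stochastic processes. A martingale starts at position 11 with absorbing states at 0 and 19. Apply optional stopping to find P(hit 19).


By optional stopping theorem: E(M at tau) = M(0) = 11
P(hit 19)*19 + P(hit 0)*0 = 11
P(hit 19) = (11 - 0)/(19 - 0) = 11/19 = 0.5789

0.5789


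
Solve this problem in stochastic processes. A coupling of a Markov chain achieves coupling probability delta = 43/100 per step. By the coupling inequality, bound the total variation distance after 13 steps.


TV distance bound <= (1-delta)^n
= (1 - 0.4300)^13
= 0.5700^13
= 6.7046e-04

6.7046e-04


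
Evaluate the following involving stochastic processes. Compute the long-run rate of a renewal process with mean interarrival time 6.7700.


Long-run renewal rate = 1/E(X)
= 1/6.7700
= 0.1477

0.1477


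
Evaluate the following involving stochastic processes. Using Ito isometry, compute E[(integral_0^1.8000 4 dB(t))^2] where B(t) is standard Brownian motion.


By Ito isometry: E[(int f dB)^2] = int f^2 dt
= 4^2 * 1.8000
= 16 * 1.8000 = 28.8000

28.8000


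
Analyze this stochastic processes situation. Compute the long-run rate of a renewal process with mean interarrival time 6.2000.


Long-run renewal rate = 1/E(X)
= 1/6.2000
= 0.1613

0.1613


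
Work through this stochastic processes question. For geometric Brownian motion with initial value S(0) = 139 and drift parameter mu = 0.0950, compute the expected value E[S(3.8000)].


E[S(t)] = S(0) * exp(mu * t)
= 139 * exp(0.0950 * 3.8000)
= 139 * 1.4348
= 199.4321

199.4321


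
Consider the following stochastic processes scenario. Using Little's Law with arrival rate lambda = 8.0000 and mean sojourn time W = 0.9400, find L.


Little's Law: L = lambda * W
= 8.0000 * 0.9400
= 7.5200

7.5200


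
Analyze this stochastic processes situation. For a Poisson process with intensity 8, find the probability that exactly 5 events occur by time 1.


P(N(t)=k) = (lambda*t)^k * exp(-lambda*t) / k!
lambda*t = 8
= 8^5 * exp(-8) / 5!
= 32768 * 3.3546e-04 / 120
= 0.0916

0.0916


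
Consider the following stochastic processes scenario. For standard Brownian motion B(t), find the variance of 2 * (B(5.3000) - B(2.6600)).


Var(alpha*(B(t)-B(s))) = alpha^2 * (t-s)
= 2^2 * (5.3000 - 2.6600)
= 4 * 2.6400
= 10.5600

10.5600


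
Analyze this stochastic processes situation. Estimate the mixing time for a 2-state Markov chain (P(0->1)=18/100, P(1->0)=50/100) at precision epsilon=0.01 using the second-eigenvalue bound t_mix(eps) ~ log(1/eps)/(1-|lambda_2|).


lambda_2 = |1 - p01 - p10| = |1 - 0.1800 - 0.5000| = 0.3200
t_mix ~ log(1/eps)/(1 - |lambda_2|)
= log(100)/(1 - 0.3200) = 4.6052/0.6800
= 6.7723

6.7723


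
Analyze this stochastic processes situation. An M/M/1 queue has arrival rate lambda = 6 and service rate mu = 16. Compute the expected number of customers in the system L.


rho = 6/16 = 0.3750
L = rho/(1-rho)
= 0.3750/0.6250
= 0.6000

0.6000


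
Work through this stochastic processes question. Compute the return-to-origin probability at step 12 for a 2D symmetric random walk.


P = C(12,6)^2 / 4^12
= 924^2 / 16777216
= 853776 / 16777216
= 0.0509

0.0509


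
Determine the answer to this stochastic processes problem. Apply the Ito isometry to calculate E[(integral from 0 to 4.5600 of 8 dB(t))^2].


By Ito isometry: E[(int f dB)^2] = int f^2 dt
= 8^2 * 4.5600
= 64 * 4.5600 = 291.8400

291.8400


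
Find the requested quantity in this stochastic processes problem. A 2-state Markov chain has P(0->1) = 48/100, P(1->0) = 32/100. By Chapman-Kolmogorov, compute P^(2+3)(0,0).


P^5 = P^2 * P^3
Computing via matrix multiplication of the transition matrix.
Entry (0,0) of P^5 = 0.4002

0.4002


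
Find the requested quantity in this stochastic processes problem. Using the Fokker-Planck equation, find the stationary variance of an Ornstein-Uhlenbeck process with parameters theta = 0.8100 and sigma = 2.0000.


Stationary variance = sigma^2 / (2*theta)
= 2.0000^2 / (2*0.8100)
= 4.0000 / 1.6200
= 2.4691

2.4691


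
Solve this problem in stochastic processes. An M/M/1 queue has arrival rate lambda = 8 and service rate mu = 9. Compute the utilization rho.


rho = lambda/mu
= 8/9
= 0.8889

0.8889


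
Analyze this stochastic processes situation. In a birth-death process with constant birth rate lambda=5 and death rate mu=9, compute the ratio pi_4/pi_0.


For birth-death process, pi_n/pi_0 = (lambda/mu)^n
= (5/9)^4
= 0.0953

0.0953


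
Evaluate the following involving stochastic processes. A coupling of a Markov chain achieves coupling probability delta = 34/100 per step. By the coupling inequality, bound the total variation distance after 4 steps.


TV distance bound <= (1-delta)^n
= (1 - 0.3400)^4
= 0.6600^4
= 0.1897

0.1897


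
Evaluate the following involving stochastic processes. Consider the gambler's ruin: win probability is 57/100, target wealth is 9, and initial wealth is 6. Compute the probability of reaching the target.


Gambler's ruin formula:
r = q/p = 0.4300/0.5700 = 0.7544
P(win) = (1 - r^i)/(1 - r^N)
= (1 - 0.7544^6)/(1 - 0.7544^9)
= 0.8858

0.8858


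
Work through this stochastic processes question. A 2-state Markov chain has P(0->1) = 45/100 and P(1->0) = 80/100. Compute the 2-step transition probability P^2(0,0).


Computing P^2 by matrix multiplication.
P = [[0.5500, 0.4500], [0.8000, 0.2000]]
After raising P to the power 2:
P^2(0,0) = 0.6625

0.6625


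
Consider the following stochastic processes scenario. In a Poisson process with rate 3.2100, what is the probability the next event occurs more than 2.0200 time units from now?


P(X > t) = exp(-lambda * t)
= exp(-3.2100 * 2.0200)
= exp(-6.4842) = 0.0015

0.0015


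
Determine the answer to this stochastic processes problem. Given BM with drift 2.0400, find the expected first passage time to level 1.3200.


Expected first passage time = a/mu
= 1.3200/2.0400
= 0.6471

0.6471


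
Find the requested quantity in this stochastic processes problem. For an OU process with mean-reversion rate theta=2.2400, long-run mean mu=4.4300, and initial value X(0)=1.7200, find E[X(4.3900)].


E[X(t)] = mu + (X(0) - mu)*exp(-theta*t)
= 4.4300 + (1.7200 - 4.4300)*exp(-2.2400*4.3900)
= 4.4300 + -2.7100 * 5.3619e-05
= 4.4299

4.4299


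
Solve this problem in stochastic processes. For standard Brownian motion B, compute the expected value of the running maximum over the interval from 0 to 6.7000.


E(max B(s)) = sqrt(2t/pi)
= sqrt(2*6.7000/pi)
= sqrt(4.2654)
= 2.0653

2.0653


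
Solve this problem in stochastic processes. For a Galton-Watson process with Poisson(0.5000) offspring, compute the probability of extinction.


Since mu = 0.5000 <= 1, extinction probability = 1.

1.0000


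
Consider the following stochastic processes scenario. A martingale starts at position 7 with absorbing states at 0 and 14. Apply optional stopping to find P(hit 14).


By optional stopping theorem: E(M at tau) = M(0) = 7
P(hit 14)*14 + P(hit 0)*0 = 7
P(hit 14) = (7 - 0)/(14 - 0) = 1/2 = 0.5000

0.5000


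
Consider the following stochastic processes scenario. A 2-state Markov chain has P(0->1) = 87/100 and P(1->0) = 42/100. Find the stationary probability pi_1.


Stationary distribution: pi_0 = p10/(p01+p10), pi_1 = p01/(p01+p10)
p01 = 0.8700, p10 = 0.4200
pi_1 = 0.6744

0.6744


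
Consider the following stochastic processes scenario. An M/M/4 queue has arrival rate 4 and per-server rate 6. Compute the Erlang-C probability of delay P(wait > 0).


a = lambda/mu = 0.6667
rho = a/c = 0.1667
Erlang-C formula applied:
C(c,a) = 0.0051

0.0051


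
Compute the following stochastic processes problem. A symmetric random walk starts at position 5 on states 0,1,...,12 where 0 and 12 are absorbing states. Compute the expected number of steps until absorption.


For symmetric RW on 0,...,N with absorbing barriers, E(i) = i*(N-i)
E(5) = 5 * 7 = 35

35


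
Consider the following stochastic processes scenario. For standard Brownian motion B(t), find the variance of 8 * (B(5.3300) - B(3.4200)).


Var(alpha*(B(t)-B(s))) = alpha^2 * (t-s)
= 8^2 * (5.3300 - 3.4200)
= 64 * 1.9100
= 122.2400

122.2400


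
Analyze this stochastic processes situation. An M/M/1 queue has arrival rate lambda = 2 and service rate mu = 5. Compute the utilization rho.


rho = lambda/mu
= 2/5
= 0.4000

0.4000


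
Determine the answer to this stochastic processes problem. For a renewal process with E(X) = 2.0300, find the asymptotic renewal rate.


Long-run renewal rate = 1/E(X)
= 1/2.0300
= 0.4926

0.4926


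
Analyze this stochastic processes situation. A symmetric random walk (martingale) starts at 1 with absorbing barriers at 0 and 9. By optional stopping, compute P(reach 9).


By optional stopping theorem: E(M at tau) = M(0) = 1
P(hit 9)*9 + P(hit 0)*0 = 1
P(hit 9) = (1 - 0)/(9 - 0) = 1/9 = 0.1111

0.1111


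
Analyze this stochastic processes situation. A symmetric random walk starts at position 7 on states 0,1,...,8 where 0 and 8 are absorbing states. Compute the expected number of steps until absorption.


For symmetric RW on 0,...,N with absorbing barriers, E(i) = i*(N-i)
E(7) = 7 * 1 = 7

7


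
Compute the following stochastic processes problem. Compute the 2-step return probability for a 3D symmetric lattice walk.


P(return in 2 steps) = P(reverse first step) = 1/(2d)
= 1/6
= 0.1667

0.1667


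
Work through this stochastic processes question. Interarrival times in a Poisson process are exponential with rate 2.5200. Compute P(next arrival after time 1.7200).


P(X > t) = exp(-lambda * t)
= exp(-2.5200 * 1.7200)
= exp(-4.3344) = 0.0131

0.0131


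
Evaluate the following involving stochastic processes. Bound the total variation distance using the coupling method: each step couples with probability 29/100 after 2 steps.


TV distance bound <= (1-delta)^n
= (1 - 0.2900)^2
= 0.7100^2
= 0.5041

0.5041


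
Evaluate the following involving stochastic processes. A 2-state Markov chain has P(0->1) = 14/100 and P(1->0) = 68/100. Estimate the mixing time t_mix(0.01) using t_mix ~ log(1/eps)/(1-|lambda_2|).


lambda_2 = |1 - p01 - p10| = |1 - 0.1400 - 0.6800| = 0.1800
t_mix ~ log(1/eps)/(1 - |lambda_2|)
= log(100)/(1 - 0.1800) = 4.6052/0.8200
= 5.6161

5.6161


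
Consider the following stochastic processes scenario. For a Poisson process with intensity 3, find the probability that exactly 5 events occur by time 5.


P(N(t)=k) = (lambda*t)^k * exp(-lambda*t) / k!
lambda*t = 15
= 15^5 * exp(-15) / 5!
= 759375 * 3.0590e-07 / 120
= 0.0019

0.0019


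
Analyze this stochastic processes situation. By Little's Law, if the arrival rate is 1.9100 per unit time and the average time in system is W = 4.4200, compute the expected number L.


Little's Law: L = lambda * W
= 1.9100 * 4.4200
= 8.4422

8.4422


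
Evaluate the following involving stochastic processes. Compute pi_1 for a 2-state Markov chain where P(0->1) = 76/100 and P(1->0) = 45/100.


Stationary distribution: pi_0 = p10/(p01+p10), pi_1 = p01/(p01+p10)
p01 = 0.7600, p10 = 0.4500
pi_1 = 0.6281

0.6281


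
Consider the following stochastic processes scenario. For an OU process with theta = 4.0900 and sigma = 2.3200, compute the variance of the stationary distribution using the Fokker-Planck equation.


Stationary variance = sigma^2 / (2*theta)
= 2.3200^2 / (2*4.0900)
= 5.3824 / 8.1800
= 0.6580

0.6580


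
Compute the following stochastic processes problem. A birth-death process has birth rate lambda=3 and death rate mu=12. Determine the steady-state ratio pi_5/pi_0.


For birth-death process, pi_n/pi_0 = (lambda/mu)^n
= (3/12)^5
= 9.7656e-04

9.7656e-04


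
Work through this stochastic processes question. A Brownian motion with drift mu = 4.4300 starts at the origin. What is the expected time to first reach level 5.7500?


Expected first passage time = a/mu
= 5.7500/4.4300
= 1.2980

1.2980


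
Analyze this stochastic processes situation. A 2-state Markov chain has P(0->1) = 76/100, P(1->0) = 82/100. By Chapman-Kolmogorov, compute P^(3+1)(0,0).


P^4 = P^3 * P^1
Computing via matrix multiplication of the transition matrix.
Entry (0,0) of P^4 = 0.5734

0.5734


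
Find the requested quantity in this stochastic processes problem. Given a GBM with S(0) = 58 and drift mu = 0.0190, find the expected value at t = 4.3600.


E[S(t)] = S(0) * exp(mu * t)
= 58 * exp(0.0190 * 4.3600)
= 58 * 1.0864
= 63.0093

63.0093


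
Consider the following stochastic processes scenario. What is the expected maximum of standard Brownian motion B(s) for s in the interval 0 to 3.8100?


E(max B(s)) = sqrt(2t/pi)
= sqrt(2*3.8100/pi)
= sqrt(2.4255)
= 1.5574

1.5574


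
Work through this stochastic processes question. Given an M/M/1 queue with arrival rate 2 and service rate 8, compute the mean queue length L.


rho = 2/8 = 0.2500
L = rho/(1-rho)
= 0.2500/0.7500
= 0.3333

0.3333


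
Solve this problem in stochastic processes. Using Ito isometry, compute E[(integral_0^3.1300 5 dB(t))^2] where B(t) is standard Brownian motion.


By Ito isometry: E[(int f dB)^2] = int f^2 dt
= 5^2 * 3.1300
= 25 * 3.1300 = 78.2500

78.2500


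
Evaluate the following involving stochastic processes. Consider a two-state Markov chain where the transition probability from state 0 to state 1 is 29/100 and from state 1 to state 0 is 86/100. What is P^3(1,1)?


Computing P^3 by matrix multiplication.
P = [[0.7100, 0.2900], [0.8600, 0.1400]]
After raising P to the power 3:
P^3(1,1) = 0.2496

0.2496


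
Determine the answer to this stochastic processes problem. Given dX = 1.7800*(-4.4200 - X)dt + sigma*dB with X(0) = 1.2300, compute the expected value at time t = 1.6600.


E[X(t)] = mu + (X(0) - mu)*exp(-theta*t)
= -4.4200 + (1.2300 - -4.4200)*exp(-1.7800*1.6600)
= -4.4200 + 5.6500 * 0.0521
= -4.1257

-4.1257


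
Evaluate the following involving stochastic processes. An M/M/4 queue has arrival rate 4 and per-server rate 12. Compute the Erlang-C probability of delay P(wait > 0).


a = lambda/mu = 0.3333
rho = a/c = 0.0833
Erlang-C formula applied:
C(c,a) = 4.0209e-04

4.0209e-04


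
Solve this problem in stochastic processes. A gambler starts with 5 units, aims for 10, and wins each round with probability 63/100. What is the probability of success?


Gambler's ruin formula:
r = q/p = 0.3700/0.6300 = 0.5873
P(win) = (1 - r^i)/(1 - r^N)
= (1 - 0.5873^5)/(1 - 0.5873^10)
= 0.9347

0.9347


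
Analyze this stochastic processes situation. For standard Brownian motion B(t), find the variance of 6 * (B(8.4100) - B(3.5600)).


Var(alpha*(B(t)-B(s))) = alpha^2 * (t-s)
= 6^2 * (8.4100 - 3.5600)
= 36 * 4.8500
= 174.6000

174.6000


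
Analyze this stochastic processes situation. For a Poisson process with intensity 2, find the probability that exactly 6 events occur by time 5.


P(N(t)=k) = (lambda*t)^k * exp(-lambda*t) / k!
lambda*t = 10
= 10^6 * exp(-10) / 6!
= 1000000 * 4.5400e-05 / 720
= 0.0631

0.0631


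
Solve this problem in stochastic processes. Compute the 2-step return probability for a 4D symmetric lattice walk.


P(return in 2 steps) = P(reverse first step) = 1/(2d)
= 1/8
= 0.1250

0.1250


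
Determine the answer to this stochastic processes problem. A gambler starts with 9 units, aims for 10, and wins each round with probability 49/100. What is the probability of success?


Gambler's ruin formula:
r = q/p = 0.5100/0.4900 = 1.0408
P(win) = (1 - r^i)/(1 - r^N)
= (1 - 1.0408^9)/(1 - 1.0408^10)
= 0.8811

0.8811


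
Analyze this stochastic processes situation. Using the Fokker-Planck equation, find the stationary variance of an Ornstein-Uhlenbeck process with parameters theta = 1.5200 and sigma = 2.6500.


Stationary variance = sigma^2 / (2*theta)
= 2.6500^2 / (2*1.5200)
= 7.0225 / 3.0400
= 2.3100

2.3100


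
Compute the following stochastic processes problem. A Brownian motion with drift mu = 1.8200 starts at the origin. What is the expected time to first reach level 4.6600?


Expected first passage time = a/mu
= 4.6600/1.8200
= 2.5604

2.5604


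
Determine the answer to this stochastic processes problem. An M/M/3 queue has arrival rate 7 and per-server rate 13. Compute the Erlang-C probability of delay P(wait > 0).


a = lambda/mu = 0.5385
rho = a/c = 0.1795
Erlang-C formula applied:
C(c,a) = 0.0185

0.0185


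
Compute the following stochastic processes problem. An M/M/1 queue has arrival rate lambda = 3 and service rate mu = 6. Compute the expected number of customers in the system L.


rho = 3/6 = 0.5000
L = rho/(1-rho)
= 0.5000/0.5000
= 1.0000

1.0000


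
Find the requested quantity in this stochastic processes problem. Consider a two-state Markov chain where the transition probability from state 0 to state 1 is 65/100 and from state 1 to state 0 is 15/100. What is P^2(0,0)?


Computing P^2 by matrix multiplication.
P = [[0.3500, 0.6500], [0.1500, 0.8500]]
After raising P to the power 2:
P^2(0,0) = 0.2200

0.2200


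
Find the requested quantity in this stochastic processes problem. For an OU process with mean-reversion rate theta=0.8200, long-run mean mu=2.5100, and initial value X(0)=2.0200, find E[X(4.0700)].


E[X(t)] = mu + (X(0) - mu)*exp(-theta*t)
= 2.5100 + (2.0200 - 2.5100)*exp(-0.8200*4.0700)
= 2.5100 + -0.4900 * 0.0355
= 2.4926

2.4926


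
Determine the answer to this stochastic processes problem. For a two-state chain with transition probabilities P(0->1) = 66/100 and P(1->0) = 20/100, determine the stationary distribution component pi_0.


Stationary distribution: pi_0 = p10/(p01+p10), pi_1 = p01/(p01+p10)
p01 = 0.6600, p10 = 0.2000
pi_0 = 0.2326

0.2326


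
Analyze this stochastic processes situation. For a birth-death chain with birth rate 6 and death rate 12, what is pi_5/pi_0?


For birth-death process, pi_n/pi_0 = (lambda/mu)^n
= (6/12)^5
= 0.0312

0.0312


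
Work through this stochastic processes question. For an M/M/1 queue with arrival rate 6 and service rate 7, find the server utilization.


rho = lambda/mu
= 6/7
= 0.8571

0.8571


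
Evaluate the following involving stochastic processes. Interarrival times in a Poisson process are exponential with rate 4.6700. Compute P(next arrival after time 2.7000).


P(X > t) = exp(-lambda * t)
= exp(-4.6700 * 2.7000)
= exp(-12.6090) = 3.3418e-06

3.3418e-06


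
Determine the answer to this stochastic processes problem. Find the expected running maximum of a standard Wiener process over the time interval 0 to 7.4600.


E(max B(s)) = sqrt(2t/pi)
= sqrt(2*7.4600/pi)
= sqrt(4.7492)
= 2.1793

2.1793


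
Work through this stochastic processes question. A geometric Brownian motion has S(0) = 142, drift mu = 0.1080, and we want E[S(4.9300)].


E[S(t)] = S(0) * exp(mu * t)
= 142 * exp(0.1080 * 4.9300)
= 142 * 1.7031
= 241.8378

241.8378


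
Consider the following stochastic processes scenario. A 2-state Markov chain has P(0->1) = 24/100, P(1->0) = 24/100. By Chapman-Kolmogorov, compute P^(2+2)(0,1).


P^4 = P^2 * P^2
Computing via matrix multiplication of the transition matrix.
Entry (0,1) of P^4 = 0.4634

0.4634


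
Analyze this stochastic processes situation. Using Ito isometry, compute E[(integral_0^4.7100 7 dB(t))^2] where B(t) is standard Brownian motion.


By Ito isometry: E[(int f dB)^2] = int f^2 dt
= 7^2 * 4.7100
= 49 * 4.7100 = 230.7900

230.7900


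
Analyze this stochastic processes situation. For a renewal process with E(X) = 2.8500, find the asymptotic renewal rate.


Long-run renewal rate = 1/E(X)
= 1/2.8500
= 0.3509

0.3509


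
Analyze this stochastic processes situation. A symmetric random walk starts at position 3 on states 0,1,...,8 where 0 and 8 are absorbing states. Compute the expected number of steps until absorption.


For symmetric RW on 0,...,N with absorbing barriers, E(i) = i*(N-i)
E(3) = 3 * 5 = 15

15


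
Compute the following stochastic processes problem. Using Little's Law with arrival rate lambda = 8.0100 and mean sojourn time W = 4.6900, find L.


Little's Law: L = lambda * W
= 8.0100 * 4.6900
= 37.5669

37.5669


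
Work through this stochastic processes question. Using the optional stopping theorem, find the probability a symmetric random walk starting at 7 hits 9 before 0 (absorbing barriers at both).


By optional stopping theorem: E(M at tau) = M(0) = 7
P(hit 9)*9 + P(hit 0)*0 = 7
P(hit 9) = (7 - 0)/(9 - 0) = 7/9 = 0.7778

0.7778


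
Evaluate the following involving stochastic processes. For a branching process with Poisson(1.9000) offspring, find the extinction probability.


Since mu = 1.9000 > 1, extinction prob q < 1.
Solve s = exp(mu*(s-1)) iteratively.
q = 0.2328

0.2328


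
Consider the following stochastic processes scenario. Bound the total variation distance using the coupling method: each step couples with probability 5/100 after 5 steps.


TV distance bound <= (1-delta)^n
= (1 - 0.0500)^5
= 0.9500^5
= 0.7738

0.7738


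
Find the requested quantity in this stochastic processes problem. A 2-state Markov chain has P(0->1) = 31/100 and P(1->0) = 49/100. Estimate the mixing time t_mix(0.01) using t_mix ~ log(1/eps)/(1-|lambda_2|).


lambda_2 = |1 - p01 - p10| = |1 - 0.3100 - 0.4900| = 0.2000
t_mix ~ log(1/eps)/(1 - |lambda_2|)
= log(100)/(1 - 0.2000) = 4.6052/0.8000
= 5.7565

5.7565


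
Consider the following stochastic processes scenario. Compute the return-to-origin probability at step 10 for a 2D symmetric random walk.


P = C(10,5)^2 / 4^10
= 252^2 / 1048576
= 63504 / 1048576
= 0.0606

0.0606


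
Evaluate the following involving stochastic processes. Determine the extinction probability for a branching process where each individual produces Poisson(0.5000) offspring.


Since mu = 0.5000 <= 1, extinction probability = 1.

1.0000


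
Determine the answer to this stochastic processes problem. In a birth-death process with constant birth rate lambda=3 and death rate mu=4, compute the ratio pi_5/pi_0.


For birth-death process, pi_n/pi_0 = (lambda/mu)^n
= (3/4)^5
= 0.2373

0.2373


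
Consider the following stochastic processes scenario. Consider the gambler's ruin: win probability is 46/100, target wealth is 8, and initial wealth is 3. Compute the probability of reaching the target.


Gambler's ruin formula:
r = q/p = 0.5400/0.4600 = 1.1739
P(win) = (1 - r^i)/(1 - r^N)
= (1 - 1.1739^3)/(1 - 1.1739^8)
= 0.2370

0.2370


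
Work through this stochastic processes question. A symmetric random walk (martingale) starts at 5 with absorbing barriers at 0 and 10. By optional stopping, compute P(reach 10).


By optional stopping theorem: E(M at tau) = M(0) = 5
P(hit 10)*10 + P(hit 0)*0 = 5
P(hit 10) = (5 - 0)/(10 - 0) = 1/2 = 0.5000

0.5000


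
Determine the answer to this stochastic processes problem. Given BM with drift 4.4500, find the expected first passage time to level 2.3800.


Expected first passage time = a/mu
= 2.3800/4.4500
= 0.5348

0.5348


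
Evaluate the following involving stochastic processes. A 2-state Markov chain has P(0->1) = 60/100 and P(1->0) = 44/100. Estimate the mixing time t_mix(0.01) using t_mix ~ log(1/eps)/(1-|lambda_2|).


lambda_2 = |1 - p01 - p10| = |1 - 0.6000 - 0.4400| = 0.0400
t_mix ~ log(1/eps)/(1 - |lambda_2|)
= log(100)/(1 - 0.0400) = 4.6052/0.9600
= 4.7971

4.7971


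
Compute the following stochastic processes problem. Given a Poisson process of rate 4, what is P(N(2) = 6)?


P(N(t)=k) = (lambda*t)^k * exp(-lambda*t) / k!
lambda*t = 8
= 8^6 * exp(-8) / 6!
= 262144 * 3.3546e-04 / 720
= 0.1221

0.1221


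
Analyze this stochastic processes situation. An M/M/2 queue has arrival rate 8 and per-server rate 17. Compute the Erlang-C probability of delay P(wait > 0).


a = lambda/mu = 0.4706
rho = a/c = 0.2353
Erlang-C formula applied:
C(c,a) = 0.0896

0.0896


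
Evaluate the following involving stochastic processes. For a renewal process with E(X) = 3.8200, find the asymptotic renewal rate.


Long-run renewal rate = 1/E(X)
= 1/3.8200
= 0.2618

0.2618


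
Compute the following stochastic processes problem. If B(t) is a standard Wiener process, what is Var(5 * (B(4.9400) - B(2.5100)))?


Var(alpha*(B(t)-B(s))) = alpha^2 * (t-s)
= 5^2 * (4.9400 - 2.5100)
= 25 * 2.4300
= 60.7500

60.7500


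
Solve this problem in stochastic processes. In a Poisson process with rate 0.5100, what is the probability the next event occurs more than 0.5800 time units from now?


P(X > t) = exp(-lambda * t)
= exp(-0.5100 * 0.5800)
= exp(-0.2958) = 0.7439

0.7439


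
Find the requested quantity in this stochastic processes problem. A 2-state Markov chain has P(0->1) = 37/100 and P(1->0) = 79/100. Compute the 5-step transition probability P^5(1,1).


Computing P^5 by matrix multiplication.
P = [[0.6300, 0.3700], [0.7900, 0.2100]]
After raising P to the power 5:
P^5(1,1) = 0.3189

0.3189


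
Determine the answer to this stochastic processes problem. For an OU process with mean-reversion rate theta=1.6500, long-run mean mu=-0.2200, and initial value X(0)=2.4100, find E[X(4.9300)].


E[X(t)] = mu + (X(0) - mu)*exp(-theta*t)
= -0.2200 + (2.4100 - -0.2200)*exp(-1.6500*4.9300)
= -0.2200 + 2.6300 * 2.9325e-04
= -0.2192

-0.2192


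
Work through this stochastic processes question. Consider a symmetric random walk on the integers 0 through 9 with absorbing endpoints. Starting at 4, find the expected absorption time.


For symmetric RW on 0,...,N with absorbing barriers, E(i) = i*(N-i)
E(4) = 4 * 5 = 20

20


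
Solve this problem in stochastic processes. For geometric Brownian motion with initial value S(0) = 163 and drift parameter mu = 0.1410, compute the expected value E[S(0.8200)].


E[S(t)] = S(0) * exp(mu * t)
= 163 * exp(0.1410 * 0.8200)
= 163 * 1.1226
= 182.9788

182.9788


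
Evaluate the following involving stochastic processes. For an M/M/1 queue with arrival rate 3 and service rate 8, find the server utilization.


rho = lambda/mu
= 3/8
= 0.3750

0.3750


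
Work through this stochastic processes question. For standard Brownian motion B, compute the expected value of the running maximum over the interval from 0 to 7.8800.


E(max B(s)) = sqrt(2t/pi)
= sqrt(2*7.8800/pi)
= sqrt(5.0166)
= 2.2398

2.2398


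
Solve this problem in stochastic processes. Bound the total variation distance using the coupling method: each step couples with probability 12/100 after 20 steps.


TV distance bound <= (1-delta)^n
= (1 - 0.1200)^20
= 0.8800^20
= 0.0776

0.0776


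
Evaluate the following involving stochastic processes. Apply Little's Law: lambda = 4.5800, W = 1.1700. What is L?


Little's Law: L = lambda * W
= 4.5800 * 1.1700
= 5.3586

5.3586


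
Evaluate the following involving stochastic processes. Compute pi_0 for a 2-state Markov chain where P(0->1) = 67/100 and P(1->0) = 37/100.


Stationary distribution: pi_0 = p10/(p01+p10), pi_1 = p01/(p01+p10)
p01 = 0.6700, p10 = 0.3700
pi_0 = 0.3558

0.3558


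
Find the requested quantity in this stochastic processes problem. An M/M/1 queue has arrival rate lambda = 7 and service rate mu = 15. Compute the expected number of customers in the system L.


rho = 7/15 = 0.4667
L = rho/(1-rho)
= 0.4667/0.5333
= 0.8750

0.8750


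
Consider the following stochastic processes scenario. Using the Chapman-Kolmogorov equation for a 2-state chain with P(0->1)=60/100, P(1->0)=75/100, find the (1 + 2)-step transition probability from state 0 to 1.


P^3 = P^1 * P^2
Computing via matrix multiplication of the transition matrix.
Entry (0,1) of P^3 = 0.4635

0.4635


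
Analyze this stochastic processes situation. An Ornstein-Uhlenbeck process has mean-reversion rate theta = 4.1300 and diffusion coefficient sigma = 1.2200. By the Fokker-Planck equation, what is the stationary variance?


Stationary variance = sigma^2 / (2*theta)
= 1.2200^2 / (2*4.1300)
= 1.4884 / 8.2600
= 0.1802

0.1802


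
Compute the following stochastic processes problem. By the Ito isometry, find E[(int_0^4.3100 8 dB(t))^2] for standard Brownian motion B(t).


By Ito isometry: E[(int f dB)^2] = int f^2 dt
= 8^2 * 4.3100
= 64 * 4.3100 = 275.8400

275.8400


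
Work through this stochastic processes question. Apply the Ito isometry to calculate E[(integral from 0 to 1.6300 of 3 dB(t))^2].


By Ito isometry: E[(int f dB)^2] = int f^2 dt
= 3^2 * 1.6300
= 9 * 1.6300 = 14.6700

14.6700


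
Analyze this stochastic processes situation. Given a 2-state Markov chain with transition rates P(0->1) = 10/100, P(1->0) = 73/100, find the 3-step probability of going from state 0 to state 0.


Computing P^3 by matrix multiplication.
P = [[0.9000, 0.1000], [0.7300, 0.2700]]
After raising P to the power 3:
P^3(0,0) = 0.8801

0.8801


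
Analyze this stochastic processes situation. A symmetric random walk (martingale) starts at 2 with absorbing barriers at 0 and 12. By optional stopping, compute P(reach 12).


By optional stopping theorem: E(M at tau) = M(0) = 2
P(hit 12)*12 + P(hit 0)*0 = 2
P(hit 12) = (2 - 0)/(12 - 0) = 1/6 = 0.1667

0.1667


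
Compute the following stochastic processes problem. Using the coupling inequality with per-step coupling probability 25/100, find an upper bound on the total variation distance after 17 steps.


TV distance bound <= (1-delta)^n
= (1 - 0.2500)^17
= 0.7500^17
= 0.0075

0.0075


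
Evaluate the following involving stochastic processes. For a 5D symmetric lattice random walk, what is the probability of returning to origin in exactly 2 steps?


P(return in 2 steps) = P(reverse first step) = 1/(2d)
= 1/10
= 0.1000

0.1000


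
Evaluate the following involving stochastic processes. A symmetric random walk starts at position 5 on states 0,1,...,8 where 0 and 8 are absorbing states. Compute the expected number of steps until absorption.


For symmetric RW on 0,...,N with absorbing barriers, E(i) = i*(N-i)
E(5) = 5 * 3 = 15

15


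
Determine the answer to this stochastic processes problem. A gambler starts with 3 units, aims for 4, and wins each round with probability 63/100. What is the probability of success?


Gambler's ruin formula:
r = q/p = 0.3700/0.6300 = 0.5873
P(win) = (1 - r^i)/(1 - r^N)
= (1 - 0.5873^3)/(1 - 0.5873^4)
= 0.9051

0.9051


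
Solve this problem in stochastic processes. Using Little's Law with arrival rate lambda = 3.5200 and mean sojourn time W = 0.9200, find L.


Little's Law: L = lambda * W
= 3.5200 * 0.9200
= 3.2384

3.2384


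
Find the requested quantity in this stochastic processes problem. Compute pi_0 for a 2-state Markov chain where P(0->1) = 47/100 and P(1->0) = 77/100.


Stationary distribution: pi_0 = p10/(p01+p10), pi_1 = p01/(p01+p10)
p01 = 0.4700, p10 = 0.7700
pi_0 = 0.6210

0.6210


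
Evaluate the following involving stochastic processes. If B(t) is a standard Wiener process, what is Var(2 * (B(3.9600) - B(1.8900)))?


Var(alpha*(B(t)-B(s))) = alpha^2 * (t-s)
= 2^2 * (3.9600 - 1.8900)
= 4 * 2.0700
= 8.2800

8.2800


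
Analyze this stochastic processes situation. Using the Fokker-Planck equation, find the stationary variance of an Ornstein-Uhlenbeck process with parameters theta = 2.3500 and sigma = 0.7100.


Stationary variance = sigma^2 / (2*theta)
= 0.7100^2 / (2*2.3500)
= 0.5041 / 4.7000
= 0.1073

0.1073


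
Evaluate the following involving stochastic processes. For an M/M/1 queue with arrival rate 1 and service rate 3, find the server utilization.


rho = lambda/mu
= 1/3
= 0.3333

0.3333


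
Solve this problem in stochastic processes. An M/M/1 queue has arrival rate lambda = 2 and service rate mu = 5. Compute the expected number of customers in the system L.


rho = 2/5 = 0.4000
L = rho/(1-rho)
= 0.4000/0.6000
= 0.6667

0.6667


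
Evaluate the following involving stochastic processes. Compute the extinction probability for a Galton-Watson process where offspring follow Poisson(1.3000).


Since mu = 1.3000 > 1, extinction prob q < 1.
Solve s = exp(mu*(s-1)) iteratively.
q = 0.5770

0.5770


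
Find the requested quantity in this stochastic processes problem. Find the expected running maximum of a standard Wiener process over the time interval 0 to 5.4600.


E(max B(s)) = sqrt(2t/pi)
= sqrt(2*5.4600/pi)
= sqrt(3.4759)
= 1.8644

1.8644


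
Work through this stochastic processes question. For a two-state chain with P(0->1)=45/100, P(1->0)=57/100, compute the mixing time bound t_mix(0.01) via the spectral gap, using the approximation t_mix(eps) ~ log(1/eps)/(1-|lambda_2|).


lambda_2 = |1 - p01 - p10| = |1 - 0.4500 - 0.5700| = 0.0200
t_mix ~ log(1/eps)/(1 - |lambda_2|)
= log(100)/(1 - 0.0200) = 4.6052/0.9800
= 4.6992

4.6992


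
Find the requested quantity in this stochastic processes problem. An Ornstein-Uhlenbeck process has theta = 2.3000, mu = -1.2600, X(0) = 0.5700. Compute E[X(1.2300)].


E[X(t)] = mu + (X(0) - mu)*exp(-theta*t)
= -1.2600 + (0.5700 - -1.2600)*exp(-2.3000*1.2300)
= -1.2600 + 1.8300 * 0.0591
= -1.1519

-1.1519


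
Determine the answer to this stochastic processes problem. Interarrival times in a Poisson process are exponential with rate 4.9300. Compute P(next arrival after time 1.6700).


P(X > t) = exp(-lambda * t)
= exp(-4.9300 * 1.6700)
= exp(-8.2331) = 2.6571e-04

2.6571e-04


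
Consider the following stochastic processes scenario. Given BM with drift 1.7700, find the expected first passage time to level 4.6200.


Expected first passage time = a/mu
= 4.6200/1.7700
= 2.6102

2.6102


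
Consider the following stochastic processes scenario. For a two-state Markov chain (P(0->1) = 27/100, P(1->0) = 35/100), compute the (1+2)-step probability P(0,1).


P^3 = P^1 * P^2
Computing via matrix multiplication of the transition matrix.
Entry (0,1) of P^3 = 0.4116

0.4116


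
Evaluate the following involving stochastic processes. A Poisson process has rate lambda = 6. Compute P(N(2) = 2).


P(N(t)=k) = (lambda*t)^k * exp(-lambda*t) / k!
lambda*t = 12
= 12^2 * exp(-12) / 2!
= 144 * 6.1442e-06 / 2
= 4.4238e-04

4.4238e-04


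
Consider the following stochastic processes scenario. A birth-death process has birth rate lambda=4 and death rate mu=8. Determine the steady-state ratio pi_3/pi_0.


For birth-death process, pi_n/pi_0 = (lambda/mu)^n
= (4/8)^3
= 0.1250

0.1250


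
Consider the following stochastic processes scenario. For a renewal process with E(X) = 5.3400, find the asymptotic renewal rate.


Long-run renewal rate = 1/E(X)
= 1/5.3400
= 0.1873

0.1873


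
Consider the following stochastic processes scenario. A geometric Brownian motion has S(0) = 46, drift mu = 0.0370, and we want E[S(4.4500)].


E[S(t)] = S(0) * exp(mu * t)
= 46 * exp(0.0370 * 4.4500)
= 46 * 1.1790
= 54.2331

54.2331


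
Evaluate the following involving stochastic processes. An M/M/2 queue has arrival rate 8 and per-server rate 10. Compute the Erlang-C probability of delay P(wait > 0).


a = lambda/mu = 0.8000
rho = a/c = 0.4000
Erlang-C formula applied:
C(c,a) = 0.2286

0.2286


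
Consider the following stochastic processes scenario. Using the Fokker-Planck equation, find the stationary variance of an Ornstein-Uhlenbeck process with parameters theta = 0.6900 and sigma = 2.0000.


Stationary variance = sigma^2 / (2*theta)
= 2.0000^2 / (2*0.6900)
= 4.0000 / 1.3800
= 2.8986

2.8986


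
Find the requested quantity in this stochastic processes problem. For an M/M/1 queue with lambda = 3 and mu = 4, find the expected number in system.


rho = 3/4 = 0.7500
L = rho/(1-rho)
= 0.7500/0.2500
= 3.0000

3.0000


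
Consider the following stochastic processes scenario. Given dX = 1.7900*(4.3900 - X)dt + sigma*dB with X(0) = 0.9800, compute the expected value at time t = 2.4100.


E[X(t)] = mu + (X(0) - mu)*exp(-theta*t)
= 4.3900 + (0.9800 - 4.3900)*exp(-1.7900*2.4100)
= 4.3900 + -3.4100 * 0.0134
= 4.3444

4.3444


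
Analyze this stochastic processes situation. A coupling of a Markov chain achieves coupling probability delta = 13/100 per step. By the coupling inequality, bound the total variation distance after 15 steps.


TV distance bound <= (1-delta)^n
= (1 - 0.1300)^15
= 0.8700^15
= 0.1238

0.1238


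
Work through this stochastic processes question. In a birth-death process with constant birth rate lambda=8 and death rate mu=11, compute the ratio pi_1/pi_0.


For birth-death process, pi_n/pi_0 = (lambda/mu)^n
= (8/11)^1
= 0.7273

0.7273


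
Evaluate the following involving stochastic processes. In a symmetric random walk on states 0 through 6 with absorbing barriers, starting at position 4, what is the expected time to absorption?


For symmetric RW on 0,...,N with absorbing barriers, E(i) = i*(N-i)
E(4) = 4 * 2 = 8

8


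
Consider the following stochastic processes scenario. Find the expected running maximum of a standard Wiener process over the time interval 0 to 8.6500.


E(max B(s)) = sqrt(2t/pi)
= sqrt(2*8.6500/pi)
= sqrt(5.5068)
= 2.3466

2.3466


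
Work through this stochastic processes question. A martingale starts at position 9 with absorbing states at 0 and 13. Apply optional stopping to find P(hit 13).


By optional stopping theorem: E(M at tau) = M(0) = 9
P(hit 13)*13 + P(hit 0)*0 = 9
P(hit 13) = (9 - 0)/(13 - 0) = 9/13 = 0.6923

0.6923


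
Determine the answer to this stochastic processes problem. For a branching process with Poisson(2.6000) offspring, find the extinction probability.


Since mu = 2.6000 > 1, extinction prob q < 1.
Solve s = exp(mu*(s-1)) iteratively.
q = 0.0951

0.0951


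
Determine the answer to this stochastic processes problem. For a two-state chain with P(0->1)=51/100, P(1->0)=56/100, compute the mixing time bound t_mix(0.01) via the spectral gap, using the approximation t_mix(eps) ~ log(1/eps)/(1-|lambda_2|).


lambda_2 = |1 - p01 - p10| = |1 - 0.5100 - 0.5600| = 0.0700
t_mix ~ log(1/eps)/(1 - |lambda_2|)
= log(100)/(1 - 0.0700) = 4.6052/0.9300
= 4.9518

4.9518


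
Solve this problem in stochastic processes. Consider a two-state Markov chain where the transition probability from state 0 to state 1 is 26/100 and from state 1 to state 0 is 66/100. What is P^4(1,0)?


Computing P^4 by matrix multiplication.
P = [[0.7400, 0.2600], [0.6600, 0.3400]]
After raising P to the power 4:
P^4(1,0) = 0.7174

0.7174


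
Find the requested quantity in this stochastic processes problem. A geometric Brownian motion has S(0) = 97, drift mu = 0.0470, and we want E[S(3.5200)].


E[S(t)] = S(0) * exp(mu * t)
= 97 * exp(0.0470 * 3.5200)
= 97 * 1.1799
= 114.4515

114.4515


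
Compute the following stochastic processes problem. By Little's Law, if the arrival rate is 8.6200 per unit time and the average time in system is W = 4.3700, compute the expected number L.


Little's Law: L = lambda * W
= 8.6200 * 4.3700
= 37.6694

37.6694


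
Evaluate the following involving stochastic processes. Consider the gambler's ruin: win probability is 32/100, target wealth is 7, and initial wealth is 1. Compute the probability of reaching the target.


Gambler's ruin formula:
r = q/p = 0.6800/0.3200 = 2.1250
P(win) = (1 - r^i)/(1 - r^N)
= (1 - 2.1250^1)/(1 - 2.1250^7)
= 0.0058

0.0058


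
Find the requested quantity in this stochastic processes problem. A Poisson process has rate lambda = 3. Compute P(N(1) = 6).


P(N(t)=k) = (lambda*t)^k * exp(-lambda*t) / k!
lambda*t = 3
= 3^6 * exp(-3) / 6!
= 729 * 0.0498 / 720
= 0.0504

0.0504


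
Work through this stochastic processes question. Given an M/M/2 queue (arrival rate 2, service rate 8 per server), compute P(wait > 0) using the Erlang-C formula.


a = lambda/mu = 0.2500
rho = a/c = 0.1250
Erlang-C formula applied:
C(c,a) = 0.0278

0.0278
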